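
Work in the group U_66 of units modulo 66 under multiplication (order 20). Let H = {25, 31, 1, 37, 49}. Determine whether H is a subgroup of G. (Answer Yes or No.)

Yes

|H| = 5 divides |G| = 20, consistent with Lagrange.
H contains the identity, every element's inverse is in H, and H is closed under ·: it is a subgroup.
In fact H = ⟨49⟩.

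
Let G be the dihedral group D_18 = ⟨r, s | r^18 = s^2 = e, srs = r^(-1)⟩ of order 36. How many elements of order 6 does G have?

2

The elements of order 6 are: r^3, r^15.
That's 2.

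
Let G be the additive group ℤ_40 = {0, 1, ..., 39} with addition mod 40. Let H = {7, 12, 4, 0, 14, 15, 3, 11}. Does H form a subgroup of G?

No

3 ∈ H but its inverse 37 ∉ H, so H is not a subgroup.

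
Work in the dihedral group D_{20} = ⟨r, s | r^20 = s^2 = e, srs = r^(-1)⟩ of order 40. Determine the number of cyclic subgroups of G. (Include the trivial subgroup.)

26

Each element a generates a cyclic subgroup ⟨a⟩; distinct elements may generate the same one (a cyclic group of order d has φ(d) generators).
Cyclic subgroups by order — order 1: 1; order 2: 21; order 4: 1; order 5: 1; order 10: 1; order 20: 1.
Total: 26.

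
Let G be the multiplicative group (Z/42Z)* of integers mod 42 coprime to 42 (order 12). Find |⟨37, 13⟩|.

|⟨37⟩| = 3 and |⟨13⟩| = 2, so |H| is a multiple of lcm(3, 2) = 6 and divides |G| = 12.
Closing under the operation: H = {1, 13, 19, 25, 31, 37}, so |H| = 6.

6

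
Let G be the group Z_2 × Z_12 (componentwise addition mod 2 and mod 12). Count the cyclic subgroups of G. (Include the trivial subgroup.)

A cyclic subgroup of order d is generated by each of its φ(d) elements of order d, so the cyclic subgroups of order d number (#elements of order d)/φ(d).
Cyclic subgroups by order — order 1: 1; order 2: 3; order 3: 1; order 4: 2; order 6: 3; order 12: 2.
Total: 12.

12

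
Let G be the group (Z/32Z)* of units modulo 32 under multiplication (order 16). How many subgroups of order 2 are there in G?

3

|G| = 16 and 2 | 16, so subgroups of order 2 are possible by Lagrange.
The subgroups of order 2 are: {1, 15}; {1, 17}; {1, 31}.
So G has 3 subgroups of order 2.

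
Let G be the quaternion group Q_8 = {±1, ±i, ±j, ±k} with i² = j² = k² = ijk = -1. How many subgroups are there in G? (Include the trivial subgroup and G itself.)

|G| = 8, so by Lagrange every subgroup order divides 8. Divisors: 1, 2, 4, 8.
Subgroups by order — order 1: 1; order 2: 1; order 4: 3; order 8: 1.
Total: 1 + 1 + 3 + 1 = 6.

6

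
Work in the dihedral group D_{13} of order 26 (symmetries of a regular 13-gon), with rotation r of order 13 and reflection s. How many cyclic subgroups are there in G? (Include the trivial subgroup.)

15

Group the elements of G by the cyclic subgroup they generate; each cyclic subgroup of order d accounts for φ(d) elements.
Cyclic subgroups by order — order 1: 1; order 2: 13; order 13: 1.
Total: 15.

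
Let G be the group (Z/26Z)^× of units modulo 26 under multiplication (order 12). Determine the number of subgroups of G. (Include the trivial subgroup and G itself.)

6

|G| = 12, so by Lagrange every subgroup order divides 12. Divisors: 1, 2, 3, 4, 6, 12.
Subgroups by order — order 1: 1; order 2: 1; order 3: 1; order 4: 1; order 6: 1; order 12: 1.
Total: 1 + 1 + 1 + 1 + 1 + 1 = 6.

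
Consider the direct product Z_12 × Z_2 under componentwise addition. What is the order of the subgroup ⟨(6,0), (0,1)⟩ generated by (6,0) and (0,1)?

4

|⟨(6,0)⟩| = 2 and |⟨(0,1)⟩| = 2, so |H| is a multiple of lcm(2, 2) = 2 and divides |G| = 24.
Closing under the operation: H = {(0,0), (0,1), (6,0), (6,1)}, so |H| = 4.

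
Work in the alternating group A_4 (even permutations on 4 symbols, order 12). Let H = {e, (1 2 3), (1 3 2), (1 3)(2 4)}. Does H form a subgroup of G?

No

Closure fails: (1 3 2) ∘ (1 3)(2 4) = (1 2 4) ∉ H. So H is not a subgroup.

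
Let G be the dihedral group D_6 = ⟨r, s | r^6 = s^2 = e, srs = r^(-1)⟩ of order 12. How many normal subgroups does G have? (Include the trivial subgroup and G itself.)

7

G has 16 subgroups. Checking conjugation-invariance by order — order 1: 1/1 normal; order 2: 1/7 normal; order 3: 1/1 normal; order 4: 0/3 normal; order 6: 3/3 normal; order 12: 1/1 normal.
Total normal subgroups: 7.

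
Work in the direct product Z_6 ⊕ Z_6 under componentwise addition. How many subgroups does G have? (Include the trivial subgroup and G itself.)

30

|G| = 36, so by Lagrange every subgroup order divides 36. Divisors: 1, 2, 3, 4, 6, 9, 12, 18, 36.
Subgroups by order — order 1: 1; order 2: 3; order 3: 4; order 4: 1; order 6: 12; order 9: 1; order 12: 4; order 18: 3; order 36: 1.
Total: 1 + 3 + 4 + 1 + 12 + 1 + 4 + 3 + 1 = 30.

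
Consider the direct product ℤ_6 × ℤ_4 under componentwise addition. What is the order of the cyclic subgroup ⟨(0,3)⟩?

4

The order of (0,3) in Z_6 × Z_4 is lcm(ord(0) in Z_6, ord(3) in Z_4).
ord(0) = 1 and ord(3) = 4, so |⟨(0,3)⟩| = lcm(1, 4) = 4.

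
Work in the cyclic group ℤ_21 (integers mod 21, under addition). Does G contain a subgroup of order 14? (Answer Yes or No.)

No

14 does not divide |G| = 21, so by Lagrange no subgroup of order 14 exists.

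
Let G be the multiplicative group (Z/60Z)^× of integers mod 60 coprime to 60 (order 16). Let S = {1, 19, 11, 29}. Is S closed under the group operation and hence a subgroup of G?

Yes

|S| = 4 divides |G| = 16, consistent with Lagrange.
S contains the identity, every element's inverse is in S, and S is closed under ·: it is a subgroup.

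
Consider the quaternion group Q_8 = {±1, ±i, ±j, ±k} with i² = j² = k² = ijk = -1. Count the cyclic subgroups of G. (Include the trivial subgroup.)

5

Group the elements of G by the cyclic subgroup they generate; each cyclic subgroup of order d accounts for φ(d) elements.
Cyclic subgroups by order — order 1: 1; order 2: 1; order 4: 3.
Total: 5.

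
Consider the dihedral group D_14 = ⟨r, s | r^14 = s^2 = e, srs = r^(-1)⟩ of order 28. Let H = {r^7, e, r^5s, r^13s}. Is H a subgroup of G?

No

Closure fails: r^13s · r^7 = r^6s ∉ H. So H is not a subgroup.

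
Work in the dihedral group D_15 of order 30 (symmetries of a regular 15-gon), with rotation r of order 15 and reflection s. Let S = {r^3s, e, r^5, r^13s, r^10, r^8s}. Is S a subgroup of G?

Yes

|S| = 6 divides |G| = 30, consistent with Lagrange.
S contains the identity, every element's inverse is in S, and S is closed under ·: it is a subgroup.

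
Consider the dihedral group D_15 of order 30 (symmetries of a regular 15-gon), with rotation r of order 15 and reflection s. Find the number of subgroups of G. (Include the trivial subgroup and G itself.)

28

|G| = 30, so by Lagrange every subgroup order divides 30. Divisors: 1, 2, 3, 5, 6, 10, 15, 30.
Subgroups by order — order 1: 1; order 2: 15; order 3: 1; order 5: 1; order 6: 5; order 10: 3; order 15: 1; order 30: 1.
Total: 1 + 15 + 1 + 1 + 5 + 3 + 1 + 1 = 28.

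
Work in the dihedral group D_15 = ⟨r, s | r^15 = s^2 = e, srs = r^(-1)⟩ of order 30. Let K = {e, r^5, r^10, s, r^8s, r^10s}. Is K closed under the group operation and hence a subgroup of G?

Closure fails: s · r^10 = r^5s ∉ K. So K is not a subgroup.

No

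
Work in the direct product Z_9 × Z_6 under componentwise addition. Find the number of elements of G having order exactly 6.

8

An element (a,b) has order lcm(ord(a), ord(b)); count pairs with lcm equal to 6.
Enumerating gives 8 such elements.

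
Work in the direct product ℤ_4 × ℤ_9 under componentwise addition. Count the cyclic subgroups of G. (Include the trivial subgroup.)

9

A cyclic subgroup of order d is generated by each of its φ(d) elements of order d, so the cyclic subgroups of order d number (#elements of order d)/φ(d).
Cyclic subgroups by order — order 1: 1; order 2: 1; order 3: 1; order 4: 1; order 6: 1; order 9: 1; order 12: 1; order 18: 1; order 36: 1.
Total: 9.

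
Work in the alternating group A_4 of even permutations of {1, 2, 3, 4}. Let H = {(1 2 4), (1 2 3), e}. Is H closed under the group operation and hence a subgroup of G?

No

(1 2 4) ∈ H but its inverse (1 4 2) ∉ H, so H is not a subgroup.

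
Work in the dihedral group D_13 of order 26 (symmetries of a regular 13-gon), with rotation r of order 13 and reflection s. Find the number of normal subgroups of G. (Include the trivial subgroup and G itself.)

G has 16 subgroups. Checking conjugation-invariance by order — order 1: 1/1 normal; order 2: 0/13 normal; order 13: 1/1 normal; order 26: 1/1 normal.
Total normal subgroups: 3.

3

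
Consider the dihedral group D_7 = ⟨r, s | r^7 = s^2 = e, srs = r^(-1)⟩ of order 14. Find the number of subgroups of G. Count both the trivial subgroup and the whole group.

10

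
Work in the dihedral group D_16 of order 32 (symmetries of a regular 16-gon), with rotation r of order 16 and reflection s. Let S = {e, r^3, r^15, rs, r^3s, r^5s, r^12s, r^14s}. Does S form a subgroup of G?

r^15 ∈ S but its inverse r ∉ S, so S is not a subgroup.

No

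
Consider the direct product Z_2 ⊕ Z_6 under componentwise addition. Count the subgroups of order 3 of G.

|G| = 12 and 3 | 12, so subgroups of order 3 are possible by Lagrange.
The subgroups of order 3 are: {(0,0), (0,2), (0,4)}.
So G has 1 subgroup of order 3.

1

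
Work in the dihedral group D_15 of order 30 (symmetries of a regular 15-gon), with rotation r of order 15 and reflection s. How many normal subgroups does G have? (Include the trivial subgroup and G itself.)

G has 28 subgroups. Checking conjugation-invariance by order — order 1: 1/1 normal; order 2: 0/15 normal; order 3: 1/1 normal; order 5: 1/1 normal; order 6: 0/5 normal; order 10: 0/3 normal; order 15: 1/1 normal; order 30: 1/1 normal.
Total normal subgroups: 5.

5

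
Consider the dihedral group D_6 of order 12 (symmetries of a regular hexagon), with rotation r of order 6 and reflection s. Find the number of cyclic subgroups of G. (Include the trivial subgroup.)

10

Group the elements of G by the cyclic subgroup they generate; each cyclic subgroup of order d accounts for φ(d) elements.
Cyclic subgroups by order — order 1: 1; order 2: 7; order 3: 1; order 6: 1.
Total: 10.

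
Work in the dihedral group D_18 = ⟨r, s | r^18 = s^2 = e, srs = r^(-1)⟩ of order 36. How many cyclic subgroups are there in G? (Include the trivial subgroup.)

24

A cyclic subgroup of order d is generated by each of its φ(d) elements of order d, so the cyclic subgroups of order d number (#elements of order d)/φ(d).
Cyclic subgroups by order — order 1: 1; order 2: 19; order 3: 1; order 6: 1; order 9: 1; order 18: 1.
Total: 24.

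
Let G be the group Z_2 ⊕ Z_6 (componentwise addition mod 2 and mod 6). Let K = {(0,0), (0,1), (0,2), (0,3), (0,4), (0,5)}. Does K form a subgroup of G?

Yes

|K| = 6 divides |G| = 12, consistent with Lagrange.
K contains the identity, every element's inverse is in K, and K is closed under +: it is a subgroup.
In fact K = ⟨(0,1)⟩.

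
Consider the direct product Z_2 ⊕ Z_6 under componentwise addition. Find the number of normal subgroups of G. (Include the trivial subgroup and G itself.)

G is abelian, so every subgroup is normal.
G has 10 subgroups in total, hence 10 normal subgroups.

10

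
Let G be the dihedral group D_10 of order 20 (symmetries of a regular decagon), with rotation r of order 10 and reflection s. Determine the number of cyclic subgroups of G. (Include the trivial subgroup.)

14

Each element a generates a cyclic subgroup ⟨a⟩; distinct elements may generate the same one (a cyclic group of order d has φ(d) generators).
Cyclic subgroups by order — order 1: 1; order 2: 11; order 5: 1; order 10: 1.
Total: 14.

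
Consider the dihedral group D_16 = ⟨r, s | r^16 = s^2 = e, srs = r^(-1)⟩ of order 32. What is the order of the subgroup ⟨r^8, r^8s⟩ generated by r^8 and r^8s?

|⟨r^8⟩| = 2 and |⟨r^8s⟩| = 2, so |H| is a multiple of lcm(2, 2) = 2 and divides |G| = 32.
Closing under the operation: H = {e, r^8, s, r^8s}, so |H| = 4.

4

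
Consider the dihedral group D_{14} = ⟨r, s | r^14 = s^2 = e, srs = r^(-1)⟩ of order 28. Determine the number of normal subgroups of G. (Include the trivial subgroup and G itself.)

G has 28 subgroups. Checking conjugation-invariance by order — order 1: 1/1 normal; order 2: 1/15 normal; order 4: 0/7 normal; order 7: 1/1 normal; order 14: 3/3 normal; order 28: 1/1 normal.
Total normal subgroups: 7.

7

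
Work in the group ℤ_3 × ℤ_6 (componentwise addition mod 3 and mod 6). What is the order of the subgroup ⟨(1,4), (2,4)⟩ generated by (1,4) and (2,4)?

|⟨(1,4)⟩| = 3 and |⟨(2,4)⟩| = 3, so |H| is a multiple of lcm(3, 3) = 3 and divides |G| = 18.
Closing under the operation: H = {(0,0), (0,2), (0,4), (1,0), (1,2), (1,4), (2,0), (2,2), (2,4)}, so |H| = 9.

9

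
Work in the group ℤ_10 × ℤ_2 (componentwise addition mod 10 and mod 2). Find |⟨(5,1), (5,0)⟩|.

|⟨(5,1)⟩| = 2 and |⟨(5,0)⟩| = 2, so |H| is a multiple of lcm(2, 2) = 2 and divides |G| = 20.
Closing under the operation: H = {(0,0), (0,1), (5,0), (5,1)}, so |H| = 4.

4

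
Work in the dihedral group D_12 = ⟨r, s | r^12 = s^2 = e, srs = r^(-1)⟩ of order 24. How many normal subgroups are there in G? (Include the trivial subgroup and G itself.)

G has 34 subgroups. Checking conjugation-invariance by order — order 1: 1/1 normal; order 2: 1/13 normal; order 3: 1/1 normal; order 4: 1/7 normal; order 6: 1/5 normal; order 8: 0/3 normal; order 12: 3/3 normal; order 24: 1/1 normal.
Total normal subgroups: 9.

9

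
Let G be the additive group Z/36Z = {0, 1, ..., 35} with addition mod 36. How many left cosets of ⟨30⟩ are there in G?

6

|⟨30⟩| = 6 and |G| = 36.
By Lagrange, [G : H] = |G|/|H| = 36/6 = 6.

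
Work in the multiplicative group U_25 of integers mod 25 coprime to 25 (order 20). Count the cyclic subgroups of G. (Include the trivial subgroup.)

6

Each element a generates a cyclic subgroup ⟨a⟩; distinct elements may generate the same one (a cyclic group of order d has φ(d) generators).
Cyclic subgroups by order — order 1: 1; order 2: 1; order 4: 1; order 5: 1; order 10: 1; order 20: 1.
Total: 6.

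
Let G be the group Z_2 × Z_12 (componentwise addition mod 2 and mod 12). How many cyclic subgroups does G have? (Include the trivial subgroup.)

12

A cyclic subgroup of order d is generated by each of its φ(d) elements of order d, so the cyclic subgroups of order d number (#elements of order d)/φ(d).
Cyclic subgroups by order — order 1: 1; order 2: 3; order 3: 1; order 4: 2; order 6: 3; order 12: 2.
Total: 12.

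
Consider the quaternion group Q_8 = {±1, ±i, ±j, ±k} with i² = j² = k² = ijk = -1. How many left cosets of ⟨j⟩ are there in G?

2

|⟨j⟩| = 4 and |G| = 8.
By Lagrange, [G : H] = |G|/|H| = 8/4 = 2.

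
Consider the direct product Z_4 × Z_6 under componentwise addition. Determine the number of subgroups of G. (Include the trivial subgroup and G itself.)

16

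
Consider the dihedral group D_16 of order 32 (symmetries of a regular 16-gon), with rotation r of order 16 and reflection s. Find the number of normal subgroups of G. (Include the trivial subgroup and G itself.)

8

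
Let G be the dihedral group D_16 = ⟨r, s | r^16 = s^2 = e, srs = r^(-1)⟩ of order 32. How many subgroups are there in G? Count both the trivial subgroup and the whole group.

|G| = 32, so by Lagrange every subgroup order divides 32. Divisors: 1, 2, 4, 8, 16, 32.
Subgroups by order — order 1: 1; order 2: 17; order 4: 9; order 8: 5; order 16: 3; order 32: 1.
Total: 1 + 17 + 9 + 5 + 3 + 1 = 36.

36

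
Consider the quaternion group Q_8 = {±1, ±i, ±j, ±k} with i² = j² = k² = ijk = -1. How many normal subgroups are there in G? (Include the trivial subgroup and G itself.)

6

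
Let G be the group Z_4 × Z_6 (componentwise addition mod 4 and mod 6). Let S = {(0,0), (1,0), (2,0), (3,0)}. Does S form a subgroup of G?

|S| = 4 divides |G| = 24, consistent with Lagrange.
S contains the identity, every element's inverse is in S, and S is closed under +: it is a subgroup.
In fact S = ⟨(1,0)⟩.

Yes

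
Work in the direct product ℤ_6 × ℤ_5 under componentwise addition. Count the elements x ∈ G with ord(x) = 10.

4

An element (a,b) has order lcm(ord(a), ord(b)); count pairs with lcm equal to 10.
Enumerating gives 4 such elements.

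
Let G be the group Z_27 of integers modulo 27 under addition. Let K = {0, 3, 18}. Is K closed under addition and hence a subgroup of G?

No

18 ∈ K but its inverse 9 ∉ K, so K is not a subgroup.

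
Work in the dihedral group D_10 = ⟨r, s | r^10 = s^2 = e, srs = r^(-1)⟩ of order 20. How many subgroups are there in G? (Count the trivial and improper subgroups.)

22

|G| = 20, so by Lagrange every subgroup order divides 20. Divisors: 1, 2, 4, 5, 10, 20.
Subgroups by order — order 1: 1; order 2: 11; order 4: 5; order 5: 1; order 10: 3; order 20: 1.
Total: 1 + 11 + 5 + 1 + 3 + 1 = 22.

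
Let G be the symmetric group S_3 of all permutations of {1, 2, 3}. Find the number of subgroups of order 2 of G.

3

|G| = 6 and 2 | 6, so subgroups of order 2 are possible by Lagrange.
The subgroups of order 2 are: {e, (1 2)}; {e, (1 3)}; {e, (2 3)}.
So G has 3 subgroups of order 2.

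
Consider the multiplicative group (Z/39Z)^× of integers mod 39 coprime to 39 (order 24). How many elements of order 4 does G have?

4

The elements of order 4 are: 5, 8, 31, 34.
That's 4.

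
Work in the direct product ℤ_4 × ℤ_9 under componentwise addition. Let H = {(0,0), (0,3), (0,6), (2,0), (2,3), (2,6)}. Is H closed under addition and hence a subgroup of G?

Yes

|H| = 6 divides |G| = 36, consistent with Lagrange.
H contains the identity, every element's inverse is in H, and H is closed under +: it is a subgroup.
In fact H = ⟨(2,3)⟩.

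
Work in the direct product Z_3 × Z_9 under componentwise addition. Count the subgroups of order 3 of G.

|G| = 27 and 3 | 27, so subgroups of order 3 are possible by Lagrange.
The subgroups of order 3 are: {(0,0), (0,3), (0,6)}; {(0,0), (1,0), (2,0)}; {(0,0), (1,3), (2,6)}; {(0,0), (1,6), (2,3)}.
So G has 4 subgroups of order 3.

4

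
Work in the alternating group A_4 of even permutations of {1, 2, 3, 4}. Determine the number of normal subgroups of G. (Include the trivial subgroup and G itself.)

3

G has 10 subgroups. Checking conjugation-invariance by order — order 1: 1/1 normal; order 2: 0/3 normal; order 3: 0/4 normal; order 4: 1/1 normal; order 12: 1/1 normal.
Total normal subgroups: 3.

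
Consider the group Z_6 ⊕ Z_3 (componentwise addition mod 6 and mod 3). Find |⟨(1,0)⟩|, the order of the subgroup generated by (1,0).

6

The order of (1,0) in Z_6 × Z_3 is lcm(ord(1) in Z_6, ord(0) in Z_3).
ord(1) = 6 and ord(0) = 1, so |⟨(1,0)⟩| = lcm(6, 1) = 6.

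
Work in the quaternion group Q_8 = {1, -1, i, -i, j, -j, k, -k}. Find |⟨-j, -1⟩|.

|⟨-j⟩| = 4 and |⟨-1⟩| = 2, so |H| is a multiple of lcm(4, 2) = 4 and divides |G| = 8.
Closing under the operation: H = {1, -1, j, -j}, so |H| = 4.

4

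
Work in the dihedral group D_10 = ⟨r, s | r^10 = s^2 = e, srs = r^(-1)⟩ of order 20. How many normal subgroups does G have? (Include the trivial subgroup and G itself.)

G has 22 subgroups. Checking conjugation-invariance by order — order 1: 1/1 normal; order 2: 1/11 normal; order 4: 0/5 normal; order 5: 1/1 normal; order 10: 3/3 normal; order 20: 1/1 normal.
Total normal subgroups: 7.

7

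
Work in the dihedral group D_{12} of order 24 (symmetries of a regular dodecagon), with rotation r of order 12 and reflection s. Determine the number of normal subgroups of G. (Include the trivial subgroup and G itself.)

G has 34 subgroups. Checking conjugation-invariance by order — order 1: 1/1 normal; order 2: 1/13 normal; order 3: 1/1 normal; order 4: 1/7 normal; order 6: 1/5 normal; order 8: 0/3 normal; order 12: 3/3 normal; order 24: 1/1 normal.
Total normal subgroups: 9.

9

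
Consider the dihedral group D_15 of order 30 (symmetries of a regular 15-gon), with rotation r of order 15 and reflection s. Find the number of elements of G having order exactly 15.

8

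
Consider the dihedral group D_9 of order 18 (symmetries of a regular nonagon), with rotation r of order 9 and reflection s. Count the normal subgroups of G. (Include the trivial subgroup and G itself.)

4

G has 16 subgroups. Checking conjugation-invariance by order — order 1: 1/1 normal; order 2: 0/9 normal; order 3: 1/1 normal; order 6: 0/3 normal; order 9: 1/1 normal; order 18: 1/1 normal.
Total normal subgroups: 4.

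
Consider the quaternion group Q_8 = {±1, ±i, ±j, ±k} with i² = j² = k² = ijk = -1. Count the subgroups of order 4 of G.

|G| = 8 and 4 | 8, so subgroups of order 4 are possible by Lagrange.
The subgroups of order 4 are: {1, -1, i, -i}; {1, -1, j, -j}; {1, -1, k, -k}.
So G has 3 subgroups of order 4.

3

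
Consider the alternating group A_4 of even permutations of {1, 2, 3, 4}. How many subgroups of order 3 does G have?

|G| = 12 and 3 | 12, so subgroups of order 3 are possible by Lagrange.
The subgroups of order 3 are: {e, (1 2 3), (1 3 2)}; {e, (1 2 4), (1 4 2)}; {e, (1 3 4), (1 4 3)}; {e, (2 3 4), (2 4 3)}.
So G has 4 subgroups of order 3.

4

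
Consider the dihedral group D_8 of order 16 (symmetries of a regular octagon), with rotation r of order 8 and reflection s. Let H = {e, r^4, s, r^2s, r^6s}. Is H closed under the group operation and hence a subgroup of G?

No

|H| = 5 does not divide |G| = 16, so by Lagrange H is not a subgroup.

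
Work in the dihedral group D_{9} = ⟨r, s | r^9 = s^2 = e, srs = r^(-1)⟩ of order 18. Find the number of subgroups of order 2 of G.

9

|G| = 18 and 2 | 18, so subgroups of order 2 are possible by Lagrange.
The subgroups of order 2 are: {e, r^2s}; {e, r^3s}; {e, r^4s}; {e, r^5s}; … (9 in all).
So G has 9 subgroups of order 2.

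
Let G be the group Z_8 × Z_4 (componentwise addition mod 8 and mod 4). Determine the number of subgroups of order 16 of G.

|G| = 32 and 16 | 32, so subgroups of order 16 are possible by Lagrange.
The subgroups of order 16 are: {(0,0), (0,1), (0,2), (0,3), (2,0), (2,1), (2,2), (2,3), (4,0), (4,1), (4,2), (4,3), (6,0), (6,1), (6,2), (6,3)}; {(0,0), (0,2), (1,0), (1,2), (2,0), (2,2), (3,0), (3,2), (4,0), (4,2), (5,0), (5,2), (6,0), (6,2), (7,0), (7,2)}; {(0,0), (0,2), (1,1), (1,3), (2,0), (2,2), (3,1), (3,3), (4,0), (4,2), (5,1), (5,3), (6,0), (6,2), (7,1), (7,3)}.
So G has 3 subgroups of order 16.

3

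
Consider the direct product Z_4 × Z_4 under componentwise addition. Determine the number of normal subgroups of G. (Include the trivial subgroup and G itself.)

15

G is abelian, so every subgroup is normal.
G has 15 subgroups in total, hence 15 normal subgroups.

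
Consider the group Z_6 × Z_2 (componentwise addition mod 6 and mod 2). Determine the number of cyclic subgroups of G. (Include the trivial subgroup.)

Each element a generates a cyclic subgroup ⟨a⟩; distinct elements may generate the same one (a cyclic group of order d has φ(d) generators).
Cyclic subgroups by order — order 1: 1; order 2: 3; order 3: 1; order 6: 3.
Total: 8.

8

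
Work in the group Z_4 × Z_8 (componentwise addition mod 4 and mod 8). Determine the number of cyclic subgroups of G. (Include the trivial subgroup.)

Group the elements of G by the cyclic subgroup they generate; each cyclic subgroup of order d accounts for φ(d) elements.
Cyclic subgroups by order — order 1: 1; order 2: 3; order 4: 6; order 8: 4.
Total: 14.

14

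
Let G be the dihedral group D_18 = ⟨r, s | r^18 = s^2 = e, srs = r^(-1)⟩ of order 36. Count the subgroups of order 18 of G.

|G| = 36 and 18 | 36, so subgroups of order 18 are possible by Lagrange.
The subgroups of order 18 are: {e, r, r^2, r^3, r^4, r^5, r^6, r^7, r^8, r^9, r^10, r^11, r^12, r^13, r^14, r^15, r^16, r^17}; {e, r^2, r^4, r^6, r^8, r^10, r^12, r^14, r^16, s, r^2s, r^4s, r^6s, r^8s, r^10s, r^12s, r^14s, r^16s}; {e, r^2, r^4, r^6, r^8, r^10, r^12, r^14, r^16, rs, r^3s, r^5s, r^7s, r^9s, r^11s, r^13s, r^15s, r^17s}.
So G has 3 subgroups of order 18.

3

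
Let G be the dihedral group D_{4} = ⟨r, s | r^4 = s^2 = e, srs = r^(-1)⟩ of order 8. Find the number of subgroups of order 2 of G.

|G| = 8 and 2 | 8, so subgroups of order 2 are possible by Lagrange.
The subgroups of order 2 are: {e, r^2}; {e, r^2s}; {e, r^3s}; {e, rs}; … (5 in all).
So G has 5 subgroups of order 2.

5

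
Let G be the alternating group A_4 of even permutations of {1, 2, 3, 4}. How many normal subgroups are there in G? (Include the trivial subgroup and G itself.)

3

G has 10 subgroups. Checking conjugation-invariance by order — order 1: 1/1 normal; order 2: 0/3 normal; order 3: 0/4 normal; order 4: 1/1 normal; order 12: 1/1 normal.
Total normal subgroups: 3.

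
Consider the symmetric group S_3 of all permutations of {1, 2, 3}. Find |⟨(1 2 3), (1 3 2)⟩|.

3

|⟨(1 2 3)⟩| = 3 and |⟨(1 3 2)⟩| = 3, so |H| is a multiple of lcm(3, 3) = 3 and divides |G| = 6.
Closing under the operation: H = {e, (1 2 3), (1 3 2)}, so |H| = 3.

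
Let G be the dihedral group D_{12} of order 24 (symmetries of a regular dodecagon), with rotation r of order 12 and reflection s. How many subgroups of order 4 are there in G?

|G| = 24 and 4 | 24, so subgroups of order 4 are possible by Lagrange.
The subgroups of order 4 are: {e, r^6, r^4s, r^10s}; {e, r^6, r^5s, r^11s}; {e, r^6, r^2s, r^8s}; {e, r^3, r^6, r^9}; … (7 in all).
So G has 7 subgroups of order 4.

7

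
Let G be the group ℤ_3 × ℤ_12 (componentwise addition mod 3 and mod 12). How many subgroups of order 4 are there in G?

|G| = 36 and 4 | 36, so subgroups of order 4 are possible by Lagrange.
The subgroups of order 4 are: {(0,0), (0,3), (0,6), (0,9)}.
So G has 1 subgroup of order 4.

1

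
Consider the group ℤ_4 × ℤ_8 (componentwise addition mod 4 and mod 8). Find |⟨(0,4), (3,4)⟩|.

8

|⟨(0,4)⟩| = 2 and |⟨(3,4)⟩| = 4, so |H| is a multiple of lcm(2, 4) = 4 and divides |G| = 32.
Closing under the operation: H = {(0,0), (0,4), (1,0), (1,4), (2,0), (2,4), (3,0), (3,4)}, so |H| = 8.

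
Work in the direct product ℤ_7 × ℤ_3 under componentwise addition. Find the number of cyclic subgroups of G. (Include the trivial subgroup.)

4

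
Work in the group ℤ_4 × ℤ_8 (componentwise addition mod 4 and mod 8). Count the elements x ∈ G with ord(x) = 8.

16

An element (a,b) has order lcm(ord(a), ord(b)); count pairs with lcm equal to 8.
Enumerating gives 16 such elements.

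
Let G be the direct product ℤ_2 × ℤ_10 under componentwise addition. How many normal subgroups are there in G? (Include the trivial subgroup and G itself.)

10

G is abelian, so every subgroup is normal.
G has 10 subgroups in total, hence 10 normal subgroups.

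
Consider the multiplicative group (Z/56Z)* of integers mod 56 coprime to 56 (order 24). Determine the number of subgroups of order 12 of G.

7

|G| = 24 and 12 | 24, so subgroups of order 12 are possible by Lagrange.
The subgroups of order 12 are: {1, 5, 9, 11, 13, 25, 31, 43, 45, 47, 51, 55}; {1, 9, 11, 15, 23, 25, 29, 37, 39, 43, 51, 53}; {1, 3, 9, 11, 17, 19, 25, 27, 33, 41, 43, 51}; {1, 3, 5, 9, 13, 15, 19, 23, 25, 27, 39, 45}; … (7 in all).
So G has 7 subgroups of order 12.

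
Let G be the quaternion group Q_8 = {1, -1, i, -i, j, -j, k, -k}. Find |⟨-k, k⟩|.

|⟨-k⟩| = 4 and |⟨k⟩| = 4, so |H| is a multiple of lcm(4, 4) = 4 and divides |G| = 8.
Closing under the operation: H = {1, -1, k, -k}, so |H| = 4.

4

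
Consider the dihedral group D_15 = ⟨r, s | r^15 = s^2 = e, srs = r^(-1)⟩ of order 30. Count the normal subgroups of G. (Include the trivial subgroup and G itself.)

5

G has 28 subgroups. Checking conjugation-invariance by order — order 1: 1/1 normal; order 2: 0/15 normal; order 3: 1/1 normal; order 5: 1/1 normal; order 6: 0/5 normal; order 10: 0/3 normal; order 15: 1/1 normal; order 30: 1/1 normal.
Total normal subgroups: 5.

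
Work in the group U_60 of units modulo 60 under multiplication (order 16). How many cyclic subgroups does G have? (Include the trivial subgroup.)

Each element a generates a cyclic subgroup ⟨a⟩; distinct elements may generate the same one (a cyclic group of order d has φ(d) generators).
Cyclic subgroups by order — order 1: 1; order 2: 7; order 4: 4.
Total: 12.

12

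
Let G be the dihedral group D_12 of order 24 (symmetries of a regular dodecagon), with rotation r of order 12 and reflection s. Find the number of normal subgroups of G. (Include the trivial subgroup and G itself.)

9

G has 34 subgroups. Checking conjugation-invariance by order — order 1: 1/1 normal; order 2: 1/13 normal; order 3: 1/1 normal; order 4: 1/7 normal; order 6: 1/5 normal; order 8: 0/3 normal; order 12: 3/3 normal; order 24: 1/1 normal.
Total normal subgroups: 9.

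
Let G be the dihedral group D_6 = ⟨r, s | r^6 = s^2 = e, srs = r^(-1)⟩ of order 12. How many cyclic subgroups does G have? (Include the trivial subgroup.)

10

Group the elements of G by the cyclic subgroup they generate; each cyclic subgroup of order d accounts for φ(d) elements.
Cyclic subgroups by order — order 1: 1; order 2: 7; order 3: 1; order 6: 1.
Total: 10.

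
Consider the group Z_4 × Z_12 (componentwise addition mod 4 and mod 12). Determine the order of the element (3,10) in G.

The order of (3,10) in Z_4 × Z_12 is lcm(ord(3) in Z_4, ord(10) in Z_12).
ord(3) = 4 and ord(10) = 6, so |⟨(3,10)⟩| = lcm(4, 6) = 12.

12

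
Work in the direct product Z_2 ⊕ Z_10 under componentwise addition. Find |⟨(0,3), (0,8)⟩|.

|⟨(0,3)⟩| = 10 and |⟨(0,8)⟩| = 5, so |H| is a multiple of lcm(10, 5) = 10 and divides |G| = 20.
Closing under the operation: H = {(0,0), (0,1), (0,2), (0,3), (0,4), (0,5), (0,6), (0,7), (0,8), (0,9)}, so |H| = 10.

10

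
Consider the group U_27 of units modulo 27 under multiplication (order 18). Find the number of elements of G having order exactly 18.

6

The elements of order 18 are: 2, 5, 11, 14, 20, 23.
That's 6.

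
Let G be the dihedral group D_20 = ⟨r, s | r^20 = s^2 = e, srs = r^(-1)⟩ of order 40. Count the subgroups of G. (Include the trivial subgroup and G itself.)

48

|G| = 40, so by Lagrange every subgroup order divides 40. Divisors: 1, 2, 4, 5, 8, 10, 20, 40.
Subgroups by order — order 1: 1; order 2: 21; order 4: 11; order 5: 1; order 8: 5; order 10: 5; order 20: 3; order 40: 1.
Total: 1 + 21 + 11 + 1 + 5 + 5 + 3 + 1 = 48.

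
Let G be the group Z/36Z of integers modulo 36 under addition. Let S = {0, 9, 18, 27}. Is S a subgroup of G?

Yes

|S| = 4 divides |G| = 36, consistent with Lagrange.
S contains the identity, every element's inverse is in S, and S is closed under +: it is a subgroup.
In fact S = ⟨9⟩.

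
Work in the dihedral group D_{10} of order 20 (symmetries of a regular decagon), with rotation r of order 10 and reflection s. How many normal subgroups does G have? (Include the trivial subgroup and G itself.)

G has 22 subgroups. Checking conjugation-invariance by order — order 1: 1/1 normal; order 2: 1/11 normal; order 4: 0/5 normal; order 5: 1/1 normal; order 10: 3/3 normal; order 20: 1/1 normal.
Total normal subgroups: 7.

7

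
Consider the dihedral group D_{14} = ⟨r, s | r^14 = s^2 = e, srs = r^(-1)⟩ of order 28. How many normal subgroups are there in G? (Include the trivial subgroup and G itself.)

7

G has 28 subgroups. Checking conjugation-invariance by order — order 1: 1/1 normal; order 2: 1/15 normal; order 4: 0/7 normal; order 7: 1/1 normal; order 14: 3/3 normal; order 28: 1/1 normal.
Total normal subgroups: 7.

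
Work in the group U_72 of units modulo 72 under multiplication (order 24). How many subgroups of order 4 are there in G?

7

|G| = 24 and 4 | 24, so subgroups of order 4 are possible by Lagrange.
The subgroups of order 4 are: {1, 17, 19, 35}; {1, 17, 37, 53}; {1, 17, 55, 71}; {1, 19, 37, 55}; … (7 in all).
So G has 7 subgroups of order 4.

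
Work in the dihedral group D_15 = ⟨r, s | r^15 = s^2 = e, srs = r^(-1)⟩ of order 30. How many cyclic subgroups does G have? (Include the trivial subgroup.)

19

A cyclic subgroup of order d is generated by each of its φ(d) elements of order d, so the cyclic subgroups of order d number (#elements of order d)/φ(d).
Cyclic subgroups by order — order 1: 1; order 2: 15; order 3: 1; order 5: 1; order 15: 1.
Total: 19.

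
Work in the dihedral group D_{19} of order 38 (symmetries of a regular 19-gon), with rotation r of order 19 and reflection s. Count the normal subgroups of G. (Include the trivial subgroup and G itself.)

3

G has 22 subgroups. Checking conjugation-invariance by order — order 1: 1/1 normal; order 2: 0/19 normal; order 19: 1/1 normal; order 38: 1/1 normal.
Total normal subgroups: 3.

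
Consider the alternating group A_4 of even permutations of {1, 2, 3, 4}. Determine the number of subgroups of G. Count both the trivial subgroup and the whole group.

|G| = 12, so by Lagrange every subgroup order divides 12. Divisors: 1, 2, 3, 4, 6, 12.
Subgroups by order — order 1: 1; order 2: 3; order 3: 4; order 4: 1; order 6: 0; order 12: 1.
Total: 1 + 3 + 4 + 1 + 0 + 1 = 10.

10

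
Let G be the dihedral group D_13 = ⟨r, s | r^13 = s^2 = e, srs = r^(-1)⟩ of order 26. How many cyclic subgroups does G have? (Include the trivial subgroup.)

Each element a generates a cyclic subgroup ⟨a⟩; distinct elements may generate the same one (a cyclic group of order d has φ(d) generators).
Cyclic subgroups by order — order 1: 1; order 2: 13; order 13: 1.
Total: 15.

15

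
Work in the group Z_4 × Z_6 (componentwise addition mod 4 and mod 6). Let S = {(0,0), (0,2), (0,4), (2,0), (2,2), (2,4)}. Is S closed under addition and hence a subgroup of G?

Yes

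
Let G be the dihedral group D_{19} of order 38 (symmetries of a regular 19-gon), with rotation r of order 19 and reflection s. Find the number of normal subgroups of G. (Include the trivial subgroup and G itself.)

G has 22 subgroups. Checking conjugation-invariance by order — order 1: 1/1 normal; order 2: 0/19 normal; order 19: 1/1 normal; order 38: 1/1 normal.
Total normal subgroups: 3.

3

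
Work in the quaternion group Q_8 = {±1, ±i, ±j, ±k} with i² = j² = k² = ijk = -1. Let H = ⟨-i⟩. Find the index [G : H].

2

|⟨-i⟩| = 4 and |G| = 8.
By Lagrange, [G : H] = |G|/|H| = 8/4 = 2.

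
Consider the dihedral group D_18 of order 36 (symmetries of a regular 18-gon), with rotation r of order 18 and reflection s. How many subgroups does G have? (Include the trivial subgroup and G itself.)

45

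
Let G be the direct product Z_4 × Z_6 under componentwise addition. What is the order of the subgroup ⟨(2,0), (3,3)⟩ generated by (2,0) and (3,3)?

4

|⟨(2,0)⟩| = 2 and |⟨(3,3)⟩| = 4, so |H| is a multiple of lcm(2, 4) = 4 and divides |G| = 24.
Closing under the operation: H = {(0,0), (1,3), (2,0), (3,3)}, so |H| = 4.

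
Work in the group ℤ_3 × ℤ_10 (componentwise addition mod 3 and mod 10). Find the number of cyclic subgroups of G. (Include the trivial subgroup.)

Group the elements of G by the cyclic subgroup they generate; each cyclic subgroup of order d accounts for φ(d) elements.
Cyclic subgroups by order — order 1: 1; order 2: 1; order 3: 1; order 5: 1; order 6: 1; order 10: 1; order 15: 1; order 30: 1.
Total: 8.

8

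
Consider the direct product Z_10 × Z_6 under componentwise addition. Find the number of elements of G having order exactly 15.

8

An element (a,b) has order lcm(ord(a), ord(b)); count pairs with lcm equal to 15.
Enumerating gives 8 such elements.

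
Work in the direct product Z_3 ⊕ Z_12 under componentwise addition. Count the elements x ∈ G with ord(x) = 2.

1

An element (a,b) has order lcm(ord(a), ord(b)); count pairs with lcm equal to 2.
Enumerating gives 1 such elements.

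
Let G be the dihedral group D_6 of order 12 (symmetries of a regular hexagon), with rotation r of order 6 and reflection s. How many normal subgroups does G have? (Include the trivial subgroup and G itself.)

7

G has 16 subgroups. Checking conjugation-invariance by order — order 1: 1/1 normal; order 2: 1/7 normal; order 3: 1/1 normal; order 4: 0/3 normal; order 6: 3/3 normal; order 12: 1/1 normal.
Total normal subgroups: 7.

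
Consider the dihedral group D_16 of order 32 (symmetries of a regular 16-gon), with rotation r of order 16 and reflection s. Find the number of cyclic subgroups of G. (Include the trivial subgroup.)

Group the elements of G by the cyclic subgroup they generate; each cyclic subgroup of order d accounts for φ(d) elements.
Cyclic subgroups by order — order 1: 1; order 2: 17; order 4: 1; order 8: 1; order 16: 1.
Total: 21.

21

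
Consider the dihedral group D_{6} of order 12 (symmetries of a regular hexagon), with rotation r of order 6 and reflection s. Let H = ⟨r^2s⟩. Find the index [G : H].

6

|⟨r^2s⟩| = 2 and |G| = 12.
By Lagrange, [G : H] = |G|/|H| = 12/2 = 6.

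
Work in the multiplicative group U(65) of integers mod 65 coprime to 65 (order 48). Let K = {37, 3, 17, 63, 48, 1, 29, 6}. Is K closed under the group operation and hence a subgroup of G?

48 ∈ K but its inverse 42 ∉ K, so K is not a subgroup.

No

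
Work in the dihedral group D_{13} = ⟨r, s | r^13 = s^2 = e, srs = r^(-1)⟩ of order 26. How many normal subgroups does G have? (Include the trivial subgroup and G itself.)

G has 16 subgroups. Checking conjugation-invariance by order — order 1: 1/1 normal; order 2: 0/13 normal; order 13: 1/1 normal; order 26: 1/1 normal.
Total normal subgroups: 3.

3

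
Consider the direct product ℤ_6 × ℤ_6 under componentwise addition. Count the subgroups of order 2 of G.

3

|G| = 36 and 2 | 36, so subgroups of order 2 are possible by Lagrange.
The subgroups of order 2 are: {(0,0), (0,3)}; {(0,0), (3,0)}; {(0,0), (3,3)}.
So G has 3 subgroups of order 2.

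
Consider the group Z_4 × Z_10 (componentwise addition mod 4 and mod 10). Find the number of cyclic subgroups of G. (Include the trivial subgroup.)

12

Group the elements of G by the cyclic subgroup they generate; each cyclic subgroup of order d accounts for φ(d) elements.
Cyclic subgroups by order — order 1: 1; order 2: 3; order 4: 2; order 5: 1; order 10: 3; order 20: 2.
Total: 12.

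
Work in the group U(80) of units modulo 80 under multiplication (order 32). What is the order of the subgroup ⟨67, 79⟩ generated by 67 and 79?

|⟨67⟩| = 4 and |⟨79⟩| = 2, so |H| is a multiple of lcm(4, 2) = 4 and divides |G| = 32.
Closing under the operation: H = {1, 9, 13, 37, 43, 67, 71, 79}, so |H| = 8.

8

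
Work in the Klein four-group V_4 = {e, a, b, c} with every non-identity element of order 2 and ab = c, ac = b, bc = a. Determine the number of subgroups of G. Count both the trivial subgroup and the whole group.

|G| = 4, so by Lagrange every subgroup order divides 4. Divisors: 1, 2, 4.
Subgroups by order — order 1: 1; order 2: 3; order 4: 1.
Total: 1 + 3 + 1 = 5.

5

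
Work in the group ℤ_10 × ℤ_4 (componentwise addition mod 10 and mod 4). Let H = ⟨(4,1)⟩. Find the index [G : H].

2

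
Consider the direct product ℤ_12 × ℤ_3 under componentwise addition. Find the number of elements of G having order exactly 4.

2

An element (a,b) has order lcm(ord(a), ord(b)); count pairs with lcm equal to 4.
Enumerating gives 2 such elements.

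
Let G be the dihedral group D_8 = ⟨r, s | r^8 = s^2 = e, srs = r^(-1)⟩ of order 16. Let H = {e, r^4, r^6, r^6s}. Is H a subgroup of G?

No

r^6 ∈ H but its inverse r^2 ∉ H, so H is not a subgroup.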